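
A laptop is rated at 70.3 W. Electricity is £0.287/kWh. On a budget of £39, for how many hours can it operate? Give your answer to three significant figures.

1930 h

Energy budget = £39 / £0.287 per kWh = 135.9 kWh = 135,889 Wh
Runtime = 135,889 Wh / 70.3 W = 1,933 h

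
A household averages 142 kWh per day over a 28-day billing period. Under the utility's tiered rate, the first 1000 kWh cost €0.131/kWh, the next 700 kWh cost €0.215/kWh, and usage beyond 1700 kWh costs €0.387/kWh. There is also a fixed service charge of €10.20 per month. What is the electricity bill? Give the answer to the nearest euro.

€1173

Usage = 142 kWh/day × 28 days = 3976 kWh
First 1000 kWh × €0.131 = €131.00
Next 700 kWh × €0.215 = €150.50
Remaining 2276 kWh × €0.387 = €880.81
Energy charge = €1,162.31; + service €10.20 = €1,172.51 ≈ €1173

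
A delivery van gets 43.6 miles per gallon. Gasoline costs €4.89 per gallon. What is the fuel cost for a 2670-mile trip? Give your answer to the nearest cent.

€299.46

Fuel = 2670 mi / 43.6 mpg = 61.24 gal
Cost = 61.24 gal × €4.89/gal = €299.46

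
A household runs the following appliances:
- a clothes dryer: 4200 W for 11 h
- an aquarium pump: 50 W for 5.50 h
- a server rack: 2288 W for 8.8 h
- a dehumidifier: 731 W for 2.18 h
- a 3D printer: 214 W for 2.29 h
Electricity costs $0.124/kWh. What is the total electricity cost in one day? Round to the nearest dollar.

clothes dryer: 4200 W × 11 h = 46,200 Wh = 46.2 kWh
aquarium pump: 50 W × 5.50 h = 275 Wh = 0.275 kWh
server rack: 2288 W × 8.8 h = 20,134 Wh = 20.13 kWh
dehumidifier: 731 W × 2.18 h = 1,594 Wh = 1.594 kWh
3D printer: 214 W × 2.29 h = 490 Wh = 0.4901 kWh
Total energy = 46.2 + 0.275 + 20.13 + 1.594 + 0.4901 = 68.69 kWh
Cost = 68.69 kWh × $0.124 = $8.52 ≈ $9

$9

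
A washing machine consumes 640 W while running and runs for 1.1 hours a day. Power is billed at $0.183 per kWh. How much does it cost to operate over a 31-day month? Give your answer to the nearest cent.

Energy = 640 W × 1.1 h/day × 31 days = 21,824 Wh = 21.82 kWh
Cost = 21.82 kWh × $0.183/kWh = $3.99

$3.99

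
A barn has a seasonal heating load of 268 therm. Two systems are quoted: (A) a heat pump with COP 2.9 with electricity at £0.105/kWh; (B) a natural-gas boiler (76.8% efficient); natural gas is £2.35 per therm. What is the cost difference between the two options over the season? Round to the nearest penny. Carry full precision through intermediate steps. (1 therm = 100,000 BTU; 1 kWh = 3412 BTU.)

£535.66

Heat load = 268 therm × 100,000 = 26,800,000 BTU
Gas: input = 26,800,000 / 0.768 = 34,895,833 BTU = 349 therm → 349 × £2.35 = £820.05
Heat pump: 26,800,000 BTU / 3412 = 7,855 kWh heat; / 2.9 = 2,708 kWh in → × £0.105 = £284.39
Difference = |£820.05 − £284.39| = £535.66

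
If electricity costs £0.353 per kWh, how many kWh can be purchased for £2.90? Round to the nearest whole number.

£2.90 / £0.353 per kWh = 8.215 kWh

8 kWh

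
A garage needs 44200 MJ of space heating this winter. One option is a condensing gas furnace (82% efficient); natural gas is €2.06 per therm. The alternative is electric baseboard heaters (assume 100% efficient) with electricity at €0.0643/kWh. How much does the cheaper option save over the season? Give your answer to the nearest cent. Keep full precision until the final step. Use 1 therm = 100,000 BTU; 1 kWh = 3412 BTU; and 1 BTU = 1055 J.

€262.97

Heat load = 44200 MJ = 44,200,000,000 J / 1055 = 41,895,735 BTU
Gas: input = 41,895,735 / 0.82 = 51,092,359 BTU = 510.9 therm → 510.9 × €2.06 = €1,052.50
Electric: 41,895,735 BTU / 3412 = 12,280 kWh → × €0.0643 = €789.54
Difference = |€1,052.50 − €789.54| = €262.97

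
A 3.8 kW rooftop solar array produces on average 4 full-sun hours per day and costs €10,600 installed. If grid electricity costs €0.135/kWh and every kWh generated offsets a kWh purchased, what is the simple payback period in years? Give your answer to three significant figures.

14.2 years

Daily generation = 3.8 kW × 4 h = 15.2 kWh
Annual generation = 15.2 × 365 = 5548 kWh
Annual savings = 5548 × €0.135 = €748.98
Payback = €10,600 / €748.98 = 14.2 years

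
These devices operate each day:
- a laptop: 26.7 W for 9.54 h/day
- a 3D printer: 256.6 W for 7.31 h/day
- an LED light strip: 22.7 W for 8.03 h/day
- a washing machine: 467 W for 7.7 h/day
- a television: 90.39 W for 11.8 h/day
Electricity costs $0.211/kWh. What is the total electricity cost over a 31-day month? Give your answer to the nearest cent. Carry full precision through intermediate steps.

$45.63

laptop: 26.7 W × 9.54 h × 31 d = 7,896 Wh = 7.896 kWh
3D printer: 256.6 W × 7.31 h × 31 d = 58,148 Wh = 58.15 kWh
LED light strip: 22.7 W × 8.03 h × 31 d = 5,651 Wh = 5.651 kWh
washing machine: 467 W × 7.7 h × 31 d = 111,473 Wh = 111.5 kWh
television: 90.39 W × 11.8 h × 31 d = 33,065 Wh = 33.06 kWh
Total energy = 7.896 + 58.15 + 5.651 + 111.5 + 33.06 = 216.2 kWh
Cost = 216.2 kWh × $0.211 = $45.63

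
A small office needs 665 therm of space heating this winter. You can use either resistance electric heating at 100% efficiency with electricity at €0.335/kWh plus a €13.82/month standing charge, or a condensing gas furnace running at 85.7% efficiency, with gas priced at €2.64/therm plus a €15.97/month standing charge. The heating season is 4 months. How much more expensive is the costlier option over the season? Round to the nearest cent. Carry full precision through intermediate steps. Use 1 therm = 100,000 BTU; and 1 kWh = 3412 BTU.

Heat load = 665 therm × 100,000 = 66,500,000 BTU
Gas: input = 66,500,000 / 0.857 = 77,596,266 BTU = 776 therm → 776 × €2.64 = €2,048.54; + 4 × €15.97 standing = €2,112.42
Electric: 66,500,000 BTU / 3412 = 19,490 kWh → × €0.335 = €6,529.16; + 4 × €13.82 standing = €6,584.44
Difference = |€2,112.42 − €6,584.44| = €4,472.02

€4472.02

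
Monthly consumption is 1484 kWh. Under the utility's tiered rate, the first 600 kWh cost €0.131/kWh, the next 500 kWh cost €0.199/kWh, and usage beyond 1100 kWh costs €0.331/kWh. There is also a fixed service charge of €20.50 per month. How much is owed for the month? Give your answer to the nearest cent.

First 600 kWh × €0.131 = €78.60
Next 500 kWh × €0.199 = €99.50
Remaining 384 kWh × €0.331 = €127.10
Energy charge = €305.20; + service €20.50 = €325.70

€325.70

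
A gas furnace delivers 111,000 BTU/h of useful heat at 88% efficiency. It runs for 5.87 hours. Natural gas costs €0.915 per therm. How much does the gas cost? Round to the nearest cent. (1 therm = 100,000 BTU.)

Heat delivered = 111,000 BTU/h × 5.87 h = 651,570 BTU
Gas input = 651,570 / 0.88 = 740,420 BTU
= 740,420 / 100,000 = 7.404 therm
Cost = 7.404 × €0.915/therm = €6.77

€6.77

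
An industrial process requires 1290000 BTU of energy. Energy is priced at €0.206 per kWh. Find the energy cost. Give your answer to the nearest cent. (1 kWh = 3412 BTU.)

€77.88

1290000 BTU × (0.00029308 kWh/BTU) = 378.1 kWh
Cost = 378.1 kWh × €0.206/kWh = €77.88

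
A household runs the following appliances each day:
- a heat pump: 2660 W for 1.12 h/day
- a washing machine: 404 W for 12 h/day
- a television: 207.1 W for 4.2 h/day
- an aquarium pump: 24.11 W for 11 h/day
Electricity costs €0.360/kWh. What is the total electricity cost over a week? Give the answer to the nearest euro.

heat pump: 2660 W × 1.12 h × 7 d = 20,854 Wh = 20.85 kWh
washing machine: 404 W × 12 h × 7 d = 33,936 Wh = 33.94 kWh
television: 207.1 W × 4.2 h × 7 d = 6,089 Wh = 6.089 kWh
aquarium pump: 24.11 W × 11 h × 7 d = 1,856 Wh = 1.856 kWh
Total energy = 20.85 + 33.94 + 6.089 + 1.856 = 62.74 kWh
Cost = 62.74 kWh × €0.360 = €22.58 ≈ €23

€23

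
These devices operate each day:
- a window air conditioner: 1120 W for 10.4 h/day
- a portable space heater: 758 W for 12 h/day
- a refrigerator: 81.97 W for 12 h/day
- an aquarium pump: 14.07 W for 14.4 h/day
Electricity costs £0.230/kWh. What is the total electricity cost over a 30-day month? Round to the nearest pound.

£151

window air conditioner: 1120 W × 10.4 h × 30 d = 349,440 Wh = 349.4 kWh
portable space heater: 758 W × 12 h × 30 d = 272,880 Wh = 272.9 kWh
refrigerator: 81.97 W × 12 h × 30 d = 29,509 Wh = 29.51 kWh
aquarium pump: 14.07 W × 14.4 h × 30 d = 6,078 Wh = 6.078 kWh
Total energy = 349.4 + 272.9 + 29.51 + 6.078 = 657.9 kWh
Cost = 657.9 kWh × £0.230 = £151.32 ≈ £151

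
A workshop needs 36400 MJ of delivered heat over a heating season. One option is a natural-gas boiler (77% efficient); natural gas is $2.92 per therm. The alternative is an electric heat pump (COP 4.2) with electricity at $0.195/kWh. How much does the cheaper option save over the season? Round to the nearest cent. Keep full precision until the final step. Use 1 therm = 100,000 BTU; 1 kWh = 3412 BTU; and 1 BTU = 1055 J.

Heat load = 36400 MJ = 36,400,000,000 J / 1055 = 34,502,370 BTU
Gas: input = 34,502,370 / 0.77 = 44,808,272 BTU = 448.1 therm → 448.1 × $2.92 = $1,308.40
Heat pump: 34,502,370 BTU / 3412 = 10,110 kWh heat; / 4.2 = 2,408 kWh in → × $0.195 = $469.49
Difference = |$1,308.40 − $469.49| = $838.91

$838.91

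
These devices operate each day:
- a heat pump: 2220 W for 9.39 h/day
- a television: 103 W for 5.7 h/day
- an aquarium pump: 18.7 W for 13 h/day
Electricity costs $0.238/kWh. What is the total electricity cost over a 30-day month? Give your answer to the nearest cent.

heat pump: 2220 W × 9.39 h × 30 d = 625,374 Wh = 625.4 kWh
television: 103 W × 5.7 h × 30 d = 17,613 Wh = 17.61 kWh
aquarium pump: 18.7 W × 13 h × 30 d = 7,293 Wh = 7.293 kWh
Total energy = 625.4 + 17.61 + 7.293 = 650.3 kWh
Cost = 650.3 kWh × $0.238 = $154.77

$154.77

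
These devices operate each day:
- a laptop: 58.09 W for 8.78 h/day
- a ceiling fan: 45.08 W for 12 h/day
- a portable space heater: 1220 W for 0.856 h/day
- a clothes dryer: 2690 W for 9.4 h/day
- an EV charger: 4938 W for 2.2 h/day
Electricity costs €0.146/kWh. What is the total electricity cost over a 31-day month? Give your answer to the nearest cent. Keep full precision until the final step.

€173.10

laptop: 58.09 W × 8.78 h × 31 d = 15,811 Wh = 15.81 kWh
ceiling fan: 45.08 W × 12 h × 31 d = 16,770 Wh = 16.77 kWh
portable space heater: 1220 W × 0.856 h × 31 d = 32,374 Wh = 32.37 kWh
clothes dryer: 2690 W × 9.4 h × 31 d = 783,866 Wh = 783.9 kWh
EV charger: 4938 W × 2.2 h × 31 d = 336,772 Wh = 336.8 kWh
Total energy = 15.81 + 16.77 + 32.37 + 783.9 + 336.8 = 1,186 kWh
Cost = 1,186 kWh × €0.146 = €173.10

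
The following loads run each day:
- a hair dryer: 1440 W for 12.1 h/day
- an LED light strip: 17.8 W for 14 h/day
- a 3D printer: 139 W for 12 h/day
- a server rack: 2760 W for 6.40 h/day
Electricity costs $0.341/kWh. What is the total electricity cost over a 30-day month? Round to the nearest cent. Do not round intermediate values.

$378.56

hair dryer: 1440 W × 12.1 h × 30 d = 522,720 Wh = 522.7 kWh
LED light strip: 17.8 W × 14 h × 30 d = 7,476 Wh = 7.476 kWh
3D printer: 139 W × 12 h × 30 d = 50,040 Wh = 50.04 kWh
server rack: 2760 W × 6.40 h × 30 d = 529,920 Wh = 529.9 kWh
Total energy = 522.7 + 7.476 + 50.04 + 529.9 = 1,110 kWh
Cost = 1,110 kWh × $0.341 = $378.56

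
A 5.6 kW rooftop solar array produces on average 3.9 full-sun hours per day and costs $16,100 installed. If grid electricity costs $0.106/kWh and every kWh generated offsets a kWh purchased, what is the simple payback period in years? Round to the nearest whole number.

Daily generation = 5.6 kW × 3.9 h = 21.84 kWh
Annual generation = 21.84 × 365 = 7971.6 kWh
Annual savings = 7971.6 × $0.106 = $844.99
Payback = $16,100 / $844.99 = 19.1 years

19 years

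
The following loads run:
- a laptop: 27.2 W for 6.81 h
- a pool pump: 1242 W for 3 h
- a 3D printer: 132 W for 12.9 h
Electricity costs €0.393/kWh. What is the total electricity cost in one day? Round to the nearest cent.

€2.21

laptop: 27.2 W × 6.81 h = 185 Wh = 0.1852 kWh
pool pump: 1242 W × 3 h = 3,726 Wh = 3.726 kWh
3D printer: 132 W × 12.9 h = 1,703 Wh = 1.703 kWh
Total energy = 0.1852 + 3.726 + 1.703 = 5.614 kWh
Cost = 5.614 kWh × €0.393 = €2.21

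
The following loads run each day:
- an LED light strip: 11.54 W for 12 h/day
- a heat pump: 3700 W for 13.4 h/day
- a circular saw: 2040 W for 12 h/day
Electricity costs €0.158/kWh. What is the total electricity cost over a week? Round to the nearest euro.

LED light strip: 11.54 W × 12 h × 7 d = 969 Wh = 0.9694 kWh
heat pump: 3700 W × 13.4 h × 7 d = 347,060 Wh = 347.1 kWh
circular saw: 2040 W × 12 h × 7 d = 171,360 Wh = 171.4 kWh
Total energy = 0.9694 + 347.1 + 171.4 = 519.4 kWh
Cost = 519.4 kWh × €0.158 = €82.06 ≈ €82

€82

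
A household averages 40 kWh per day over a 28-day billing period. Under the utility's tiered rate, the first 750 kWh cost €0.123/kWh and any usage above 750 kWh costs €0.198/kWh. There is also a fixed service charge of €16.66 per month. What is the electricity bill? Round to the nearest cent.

€182.17

Usage = 40 kWh/day × 28 days = 1120 kWh
First 750 kWh × €0.123 = €92.25
Remaining 370 kWh × €0.198 = €73.26
Energy charge = €165.51; + service €16.66 = €182.17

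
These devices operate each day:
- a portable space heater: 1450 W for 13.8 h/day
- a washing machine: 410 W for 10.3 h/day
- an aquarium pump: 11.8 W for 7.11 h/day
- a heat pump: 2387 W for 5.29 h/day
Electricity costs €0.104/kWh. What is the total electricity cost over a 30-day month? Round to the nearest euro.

€115

portable space heater: 1450 W × 13.8 h × 30 d = 600,300 Wh = 600.3 kWh
washing machine: 410 W × 10.3 h × 30 d = 126,690 Wh = 126.7 kWh
aquarium pump: 11.8 W × 7.11 h × 30 d = 2,517 Wh = 2.517 kWh
heat pump: 2387 W × 5.29 h × 30 d = 378,817 Wh = 378.8 kWh
Total energy = 600.3 + 126.7 + 2.517 + 378.8 = 1,108 kWh
Cost = 1,108 kWh × €0.104 = €115.27 ≈ €115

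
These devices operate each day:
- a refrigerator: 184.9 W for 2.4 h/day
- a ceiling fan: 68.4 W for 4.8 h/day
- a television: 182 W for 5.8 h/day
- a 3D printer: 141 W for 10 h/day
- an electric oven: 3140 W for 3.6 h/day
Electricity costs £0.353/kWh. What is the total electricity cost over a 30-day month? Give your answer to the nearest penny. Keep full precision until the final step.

£154.00

refrigerator: 184.9 W × 2.4 h × 30 d = 13,313 Wh = 13.31 kWh
ceiling fan: 68.4 W × 4.8 h × 30 d = 9,850 Wh = 9.85 kWh
television: 182 W × 5.8 h × 30 d = 31,668 Wh = 31.67 kWh
3D printer: 141 W × 10 h × 30 d = 42,300 Wh = 42.3 kWh
electric oven: 3140 W × 3.6 h × 30 d = 339,120 Wh = 339.1 kWh
Total energy = 13.31 + 9.85 + 31.67 + 42.3 + 339.1 = 436.3 kWh
Cost = 436.3 kWh × £0.353 = £154.00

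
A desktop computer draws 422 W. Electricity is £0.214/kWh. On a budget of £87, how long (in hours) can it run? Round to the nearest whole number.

963 h

Energy budget = £87 / £0.214 per kWh = 406.5 kWh = 406,542 Wh
Runtime = 406,542 Wh / 422 W = 963.4 h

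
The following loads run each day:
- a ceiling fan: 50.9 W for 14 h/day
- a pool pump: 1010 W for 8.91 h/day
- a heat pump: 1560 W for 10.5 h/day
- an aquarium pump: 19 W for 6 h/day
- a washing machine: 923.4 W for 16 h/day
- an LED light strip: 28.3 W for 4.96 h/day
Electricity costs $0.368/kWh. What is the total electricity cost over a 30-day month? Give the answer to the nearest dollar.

$454

ceiling fan: 50.9 W × 14 h × 30 d = 21,378 Wh = 21.38 kWh
pool pump: 1010 W × 8.91 h × 30 d = 269,973 Wh = 270 kWh
heat pump: 1560 W × 10.5 h × 30 d = 491,400 Wh = 491.4 kWh
aquarium pump: 19 W × 6 h × 30 d = 3,420 Wh = 3.42 kWh
washing machine: 923.4 W × 16 h × 30 d = 443,232 Wh = 443.2 kWh
LED light strip: 28.3 W × 4.96 h × 30 d = 4,211 Wh = 4.211 kWh
Total energy = 21.38 + 270 + 491.4 + 3.42 + 443.2 + 4.211 = 1,234 kWh
Cost = 1,234 kWh × $0.368 = $453.97 ≈ $454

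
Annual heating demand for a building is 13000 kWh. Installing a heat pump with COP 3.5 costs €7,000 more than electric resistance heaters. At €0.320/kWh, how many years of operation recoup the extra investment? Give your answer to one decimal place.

2.4 years

Resistance: 13000 kWh × €0.320 = €4,160.00/yr
Heat pump: 13000 / 3.5 = 3714 kWh in → × €0.320 = €1,188.57/yr
Annual savings = €2,971.43
Payback = €7,000 / €2,971.43 = 2.36 years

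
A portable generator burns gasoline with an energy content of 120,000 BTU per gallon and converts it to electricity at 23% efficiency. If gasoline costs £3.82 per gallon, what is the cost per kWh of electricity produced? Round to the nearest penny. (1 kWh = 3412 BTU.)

£0.47

Electrical output per gallon = 120,000 BTU × 0.23 / 3412 BTU/kWh = 8.089 kWh
Cost per kWh = £3.82 / 8.089 kWh = £0.472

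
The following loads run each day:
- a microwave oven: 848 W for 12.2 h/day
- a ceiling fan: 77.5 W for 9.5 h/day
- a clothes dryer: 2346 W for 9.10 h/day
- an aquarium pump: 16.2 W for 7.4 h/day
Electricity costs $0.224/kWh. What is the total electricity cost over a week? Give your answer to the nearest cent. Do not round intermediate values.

microwave oven: 848 W × 12.2 h × 7 d = 72,419 Wh = 72.42 kWh
ceiling fan: 77.5 W × 9.5 h × 7 d = 5,154 Wh = 5.154 kWh
clothes dryer: 2346 W × 9.10 h × 7 d = 149,440 Wh = 149.4 kWh
aquarium pump: 16.2 W × 7.4 h × 7 d = 839 Wh = 0.8392 kWh
Total energy = 72.42 + 5.154 + 149.4 + 0.8392 = 227.9 kWh
Cost = 227.9 kWh × $0.224 = $51.04

$51.04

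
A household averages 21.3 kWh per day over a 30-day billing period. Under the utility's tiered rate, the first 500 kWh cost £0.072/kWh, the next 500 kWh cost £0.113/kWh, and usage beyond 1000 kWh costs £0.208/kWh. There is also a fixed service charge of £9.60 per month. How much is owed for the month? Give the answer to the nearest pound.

£61

Usage = 21.3 kWh/day × 30 days = 639 kWh
First 500 kWh × £0.072 = £36.00
Next 139 kWh × £0.113 = £15.71
Remaining tier: 0 kWh (not reached)
Energy charge = £51.71; + service £9.60 = £61.31 ≈ £61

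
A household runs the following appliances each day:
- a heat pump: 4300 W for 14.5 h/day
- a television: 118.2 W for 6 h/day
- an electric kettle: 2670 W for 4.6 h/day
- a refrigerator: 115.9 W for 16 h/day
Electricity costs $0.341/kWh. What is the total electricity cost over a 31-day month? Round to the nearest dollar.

heat pump: 4300 W × 14.5 h × 31 d = 1,932,850 Wh = 1,933 kWh
television: 118.2 W × 6 h × 31 d = 21,985 Wh = 21.99 kWh
electric kettle: 2670 W × 4.6 h × 31 d = 380,742 Wh = 380.7 kWh
refrigerator: 115.9 W × 16 h × 31 d = 57,486 Wh = 57.49 kWh
Total energy = 1,933 + 21.99 + 380.7 + 57.49 = 2,393 kWh
Cost = 2,393 kWh × $0.341 = $816.03 ≈ $816

$816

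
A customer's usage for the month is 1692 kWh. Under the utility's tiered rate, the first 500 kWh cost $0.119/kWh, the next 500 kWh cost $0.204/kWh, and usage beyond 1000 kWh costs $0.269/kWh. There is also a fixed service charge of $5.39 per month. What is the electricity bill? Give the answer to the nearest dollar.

First 500 kWh × $0.119 = $59.50
Next 500 kWh × $0.204 = $102.00
Remaining 692 kWh × $0.269 = $186.15
Energy charge = $347.65; + service $5.39 = $353.04 ≈ $353

$353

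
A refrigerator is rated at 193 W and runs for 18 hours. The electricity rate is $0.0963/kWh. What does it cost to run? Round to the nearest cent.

$0.33

Energy = 193 W × 18 h = 3,474 Wh = 3.474 kWh
Cost = 3.474 kWh × $0.0963/kWh = $0.33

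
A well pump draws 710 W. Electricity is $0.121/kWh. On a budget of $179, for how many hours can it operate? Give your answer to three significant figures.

Energy budget = $179 / $0.121 per kWh = 1,479 kWh = 1,479,339 Wh
Runtime = 1,479,339 Wh / 710 W = 2,084 h

2080 h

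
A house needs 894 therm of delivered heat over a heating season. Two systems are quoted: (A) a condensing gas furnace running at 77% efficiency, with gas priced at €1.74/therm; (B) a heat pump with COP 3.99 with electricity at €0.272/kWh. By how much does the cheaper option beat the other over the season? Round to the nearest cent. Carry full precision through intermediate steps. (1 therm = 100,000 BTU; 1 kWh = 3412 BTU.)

€234.03

Heat load = 894 therm × 100,000 = 89,400,000 BTU
Gas: input = 89,400,000 / 0.77 = 116,103,896 BTU = 1,161 therm → 1,161 × €1.74 = €2,020.21
Heat pump: 89,400,000 BTU / 3412 = 26,200 kWh heat; / 3.99 = 6,567 kWh in → × €0.272 = €1,786.18
Difference = |€2,020.21 − €1,786.18| = €234.03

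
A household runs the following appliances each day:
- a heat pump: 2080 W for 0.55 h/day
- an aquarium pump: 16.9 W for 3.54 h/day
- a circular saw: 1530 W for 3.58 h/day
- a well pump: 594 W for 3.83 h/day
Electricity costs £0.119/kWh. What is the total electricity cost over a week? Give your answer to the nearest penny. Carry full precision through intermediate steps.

heat pump: 2080 W × 0.55 h × 7 d = 8,008 Wh = 8.008 kWh
aquarium pump: 16.9 W × 3.54 h × 7 d = 419 Wh = 0.4188 kWh
circular saw: 1530 W × 3.58 h × 7 d = 38,342 Wh = 38.34 kWh
well pump: 594 W × 3.83 h × 7 d = 15,925 Wh = 15.93 kWh
Total energy = 8.008 + 0.4188 + 38.34 + 15.93 = 62.69 kWh
Cost = 62.69 kWh × £0.119 = £7.46

£7.46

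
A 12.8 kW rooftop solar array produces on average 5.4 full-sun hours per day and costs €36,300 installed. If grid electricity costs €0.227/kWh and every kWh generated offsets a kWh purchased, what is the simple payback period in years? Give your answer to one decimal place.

6.3 years

Daily generation = 12.8 kW × 5.4 h = 69.12 kWh
Annual generation = 69.12 × 365 = 25229 kWh
Annual savings = 25229 × €0.227 = €5,726.94
Payback = €36,300 / €5,726.94 = 6.34 years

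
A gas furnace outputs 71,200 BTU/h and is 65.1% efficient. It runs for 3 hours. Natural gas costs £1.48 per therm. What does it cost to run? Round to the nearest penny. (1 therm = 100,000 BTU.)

Heat delivered = 71,200 BTU/h × 3 h = 213,600 BTU
Gas input = 213,600 / 0.651 = 328,111 BTU
= 328,111 / 100,000 = 3.281 therm
Cost = 3.281 × £1.48/therm = £4.86

£4.86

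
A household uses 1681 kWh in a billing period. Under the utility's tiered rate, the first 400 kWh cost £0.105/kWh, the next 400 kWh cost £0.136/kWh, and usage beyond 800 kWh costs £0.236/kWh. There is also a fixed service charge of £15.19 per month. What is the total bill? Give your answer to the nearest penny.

£319.51

First 400 kWh × £0.105 = £42.00
Next 400 kWh × £0.136 = £54.40
Remaining 881 kWh × £0.236 = £207.92
Energy charge = £304.32; + service £15.19 = £319.51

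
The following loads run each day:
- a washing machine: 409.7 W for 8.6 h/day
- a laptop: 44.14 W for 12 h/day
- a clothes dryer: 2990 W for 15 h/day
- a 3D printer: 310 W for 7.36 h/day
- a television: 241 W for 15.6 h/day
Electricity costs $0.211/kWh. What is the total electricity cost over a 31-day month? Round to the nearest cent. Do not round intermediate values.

washing machine: 409.7 W × 8.6 h × 31 d = 109,226 Wh = 109.2 kWh
laptop: 44.14 W × 12 h × 31 d = 16,420 Wh = 16.42 kWh
clothes dryer: 2990 W × 15 h × 31 d = 1,390,350 Wh = 1,390 kWh
3D printer: 310 W × 7.36 h × 31 d = 70,730 Wh = 70.73 kWh
television: 241 W × 15.6 h × 31 d = 116,548 Wh = 116.5 kWh
Total energy = 109.2 + 16.42 + 1,390 + 70.73 + 116.5 = 1,703 kWh
Cost = 1,703 kWh × $0.211 = $359.39

$359.39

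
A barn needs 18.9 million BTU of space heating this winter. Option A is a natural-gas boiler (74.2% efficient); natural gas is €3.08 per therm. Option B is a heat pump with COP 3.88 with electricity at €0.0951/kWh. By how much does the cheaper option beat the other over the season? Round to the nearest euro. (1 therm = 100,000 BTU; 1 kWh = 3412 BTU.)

€649

Heat load = 18.9 × 10⁶ BTU = 18,900,000 BTU
Gas: input = 18,900,000 / 0.742 = 25,471,698 BTU = 254.7 therm → 254.7 × €3.08 = €784.53
Heat pump: 18,900,000 BTU / 3412 = 5,539 kWh heat; / 3.88 = 1,428 kWh in → × €0.0951 = €135.77
Difference = |€784.53 − €135.77| = €648.76 ≈ €649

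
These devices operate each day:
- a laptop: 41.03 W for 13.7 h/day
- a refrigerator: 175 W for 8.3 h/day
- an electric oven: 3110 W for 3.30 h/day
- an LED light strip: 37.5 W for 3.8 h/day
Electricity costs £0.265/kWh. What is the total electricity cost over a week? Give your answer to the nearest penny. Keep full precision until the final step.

£23.04

laptop: 41.03 W × 13.7 h × 7 d = 3,935 Wh = 3.935 kWh
refrigerator: 175 W × 8.3 h × 7 d = 10,168 Wh = 10.17 kWh
electric oven: 3110 W × 3.30 h × 7 d = 71,841 Wh = 71.84 kWh
LED light strip: 37.5 W × 3.8 h × 7 d = 998 Wh = 0.9975 kWh
Total energy = 3.935 + 10.17 + 71.84 + 0.9975 = 86.94 kWh
Cost = 86.94 kWh × £0.265 = £23.04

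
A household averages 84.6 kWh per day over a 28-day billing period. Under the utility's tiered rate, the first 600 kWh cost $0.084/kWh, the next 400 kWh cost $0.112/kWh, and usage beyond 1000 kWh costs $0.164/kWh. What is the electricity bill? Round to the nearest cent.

Usage = 84.6 kWh/day × 28 days = 2368.8 kWh
First 600 kWh × $0.084 = $50.40
Next 400 kWh × $0.112 = $44.80
Remaining 1368.8 kWh × $0.164 = $224.48
Total = $319.68

$319.68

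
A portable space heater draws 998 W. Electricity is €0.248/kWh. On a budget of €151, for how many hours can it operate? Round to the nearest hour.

Energy budget = €151 / €0.248 per kWh = 608.9 kWh = 608,871 Wh
Runtime = 608,871 Wh / 998 W = 610.1 h

610 h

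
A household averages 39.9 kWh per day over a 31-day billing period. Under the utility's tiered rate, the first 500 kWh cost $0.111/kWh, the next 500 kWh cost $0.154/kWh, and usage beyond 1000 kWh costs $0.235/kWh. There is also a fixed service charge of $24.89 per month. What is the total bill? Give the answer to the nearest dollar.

Usage = 39.9 kWh/day × 31 days = 1236.9 kWh
First 500 kWh × $0.111 = $55.50
Next 500 kWh × $0.154 = $77.00
Remaining 236.9 kWh × $0.235 = $55.67
Energy charge = $188.17; + service $24.89 = $213.06 ≈ $213

$213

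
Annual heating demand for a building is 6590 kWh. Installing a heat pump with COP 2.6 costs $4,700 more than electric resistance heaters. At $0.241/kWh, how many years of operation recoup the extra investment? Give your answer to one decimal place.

4.8 years

Resistance: 6590 kWh × $0.241 = $1,588.19/yr
Heat pump: 6590 / 2.6 = 2535 kWh in → × $0.241 = $610.84/yr
Annual savings = $977.35
Payback = $4,700 / $977.35 = 4.81 years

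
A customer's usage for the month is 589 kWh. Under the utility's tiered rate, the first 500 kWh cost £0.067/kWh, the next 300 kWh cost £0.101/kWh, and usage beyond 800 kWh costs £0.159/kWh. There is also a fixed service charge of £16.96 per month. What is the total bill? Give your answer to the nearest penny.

£59.45

First 500 kWh × £0.067 = £33.50
Next 89 kWh × £0.101 = £8.99
Remaining tier: 0 kWh (not reached)
Energy charge = £42.49; + service £16.96 = £59.45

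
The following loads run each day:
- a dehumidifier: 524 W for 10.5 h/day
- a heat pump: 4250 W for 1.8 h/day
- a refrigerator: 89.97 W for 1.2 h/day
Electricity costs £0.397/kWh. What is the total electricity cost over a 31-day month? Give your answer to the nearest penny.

£163.19

dehumidifier: 524 W × 10.5 h × 31 d = 170,562 Wh = 170.6 kWh
heat pump: 4250 W × 1.8 h × 31 d = 237,150 Wh = 237.2 kWh
refrigerator: 89.97 W × 1.2 h × 31 d = 3,347 Wh = 3.347 kWh
Total energy = 170.6 + 237.2 + 3.347 = 411.1 kWh
Cost = 411.1 kWh × £0.397 = £163.19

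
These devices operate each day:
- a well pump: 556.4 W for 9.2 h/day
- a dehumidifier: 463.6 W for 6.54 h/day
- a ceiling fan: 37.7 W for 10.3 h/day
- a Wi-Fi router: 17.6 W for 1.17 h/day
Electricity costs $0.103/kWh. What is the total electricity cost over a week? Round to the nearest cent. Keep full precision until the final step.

well pump: 556.4 W × 9.2 h × 7 d = 35,832 Wh = 35.83 kWh
dehumidifier: 463.6 W × 6.54 h × 7 d = 21,224 Wh = 21.22 kWh
ceiling fan: 37.7 W × 10.3 h × 7 d = 2,718 Wh = 2.718 kWh
Wi-Fi router: 17.6 W × 1.17 h × 7 d = 144 Wh = 0.1441 kWh
Total energy = 35.83 + 21.22 + 2.718 + 0.1441 = 59.92 kWh
Cost = 59.92 kWh × $0.103 = $6.17

$6.17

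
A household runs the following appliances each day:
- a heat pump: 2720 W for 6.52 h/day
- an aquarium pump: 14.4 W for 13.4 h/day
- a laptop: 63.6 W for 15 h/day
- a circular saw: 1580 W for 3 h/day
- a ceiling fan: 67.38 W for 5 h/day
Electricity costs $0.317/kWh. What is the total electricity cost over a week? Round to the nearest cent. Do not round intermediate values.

heat pump: 2720 W × 6.52 h × 7 d = 124,141 Wh = 124.1 kWh
aquarium pump: 14.4 W × 13.4 h × 7 d = 1,351 Wh = 1.351 kWh
laptop: 63.6 W × 15 h × 7 d = 6,678 Wh = 6.678 kWh
circular saw: 1580 W × 3 h × 7 d = 33,180 Wh = 33.18 kWh
ceiling fan: 67.38 W × 5 h × 7 d = 2,358 Wh = 2.358 kWh
Total energy = 124.1 + 1.351 + 6.678 + 33.18 + 2.358 = 167.7 kWh
Cost = 167.7 kWh × $0.317 = $53.16

$53.16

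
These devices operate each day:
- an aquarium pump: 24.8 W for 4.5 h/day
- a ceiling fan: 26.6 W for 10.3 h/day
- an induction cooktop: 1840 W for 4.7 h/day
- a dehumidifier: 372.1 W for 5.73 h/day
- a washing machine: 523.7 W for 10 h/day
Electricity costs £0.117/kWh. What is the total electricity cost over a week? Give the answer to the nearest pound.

aquarium pump: 24.8 W × 4.5 h × 7 d = 781 Wh = 0.7812 kWh
ceiling fan: 26.6 W × 10.3 h × 7 d = 1,918 Wh = 1.918 kWh
induction cooktop: 1840 W × 4.7 h × 7 d = 60,536 Wh = 60.54 kWh
dehumidifier: 372.1 W × 5.73 h × 7 d = 14,925 Wh = 14.92 kWh
washing machine: 523.7 W × 10 h × 7 d = 36,659 Wh = 36.66 kWh
Total energy = 0.7812 + 1.918 + 60.54 + 14.92 + 36.66 = 114.8 kWh
Cost = 114.8 kWh × £0.117 = £13.43 ≈ £13

£13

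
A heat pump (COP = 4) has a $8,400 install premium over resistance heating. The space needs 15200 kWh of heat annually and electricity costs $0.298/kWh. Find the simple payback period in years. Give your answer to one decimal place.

2.5 years

Resistance: 15200 kWh × $0.298 = $4,529.60/yr
Heat pump: 15200 / 4 = 3800 kWh in → × $0.298 = $1,132.40/yr
Annual savings = $3,397.20
Payback = $8,400 / $3,397.20 = 2.47 years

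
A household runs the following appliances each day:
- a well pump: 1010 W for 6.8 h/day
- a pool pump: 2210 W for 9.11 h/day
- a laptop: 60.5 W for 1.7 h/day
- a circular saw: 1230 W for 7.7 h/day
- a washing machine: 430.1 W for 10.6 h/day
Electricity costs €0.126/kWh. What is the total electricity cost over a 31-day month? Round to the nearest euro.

well pump: 1010 W × 6.8 h × 31 d = 212,908 Wh = 212.9 kWh
pool pump: 2210 W × 9.11 h × 31 d = 624,126 Wh = 624.1 kWh
laptop: 60.5 W × 1.7 h × 31 d = 3,188 Wh = 3.188 kWh
circular saw: 1230 W × 7.7 h × 31 d = 293,601 Wh = 293.6 kWh
washing machine: 430.1 W × 10.6 h × 31 d = 141,331 Wh = 141.3 kWh
Total energy = 212.9 + 624.1 + 3.188 + 293.6 + 141.3 = 1,275 kWh
Cost = 1,275 kWh × €0.126 = €160.67 ≈ €161

€161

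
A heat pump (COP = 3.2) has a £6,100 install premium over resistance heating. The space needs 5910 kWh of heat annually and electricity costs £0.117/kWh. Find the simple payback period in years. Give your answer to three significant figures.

12.8 years

Resistance: 5910 kWh × £0.117 = £691.47/yr
Heat pump: 5910 / 3.2 = 1847 kWh in → × £0.117 = £216.08/yr
Annual savings = £475.39
Payback = £6,100 / £475.39 = 12.8 years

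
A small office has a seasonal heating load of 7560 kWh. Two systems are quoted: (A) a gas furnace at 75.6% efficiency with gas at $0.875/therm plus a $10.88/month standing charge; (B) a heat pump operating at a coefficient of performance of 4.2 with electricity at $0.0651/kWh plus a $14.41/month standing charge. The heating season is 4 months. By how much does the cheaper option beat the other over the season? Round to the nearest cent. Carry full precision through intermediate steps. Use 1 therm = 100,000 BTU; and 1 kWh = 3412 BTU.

$167.25

Heat load = 7560 kWh × 3412 = 25,794,720 BTU
Gas: input = 25,794,720 / 0.756 = 34,120,000 BTU = 341.2 therm → 341.2 × $0.875 = $298.55; + 4 × $10.88 standing = $342.07
Heat pump: 25,794,720 BTU / 3412 = 7,560 kWh heat; / 4.2 = 1,800 kWh in → × $0.0651 = $117.18; + 4 × $14.41 standing = $174.82
Difference = |$342.07 − $174.82| = $167.25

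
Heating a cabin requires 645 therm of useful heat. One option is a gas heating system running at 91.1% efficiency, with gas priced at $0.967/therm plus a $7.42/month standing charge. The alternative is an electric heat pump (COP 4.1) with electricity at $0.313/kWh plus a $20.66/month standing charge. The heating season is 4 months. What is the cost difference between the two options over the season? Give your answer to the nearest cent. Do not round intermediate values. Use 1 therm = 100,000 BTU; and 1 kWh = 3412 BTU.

$811.46

Heat load = 645 therm × 100,000 = 64,500,000 BTU
Gas: input = 64,500,000 / 0.911 = 70,801,317 BTU = 708 therm → 708 × $0.967 = $684.65; + 4 × $7.42 standing = $714.33
Heat pump: 64,500,000 BTU / 3412 = 18,900 kWh heat; / 4.1 = 4,611 kWh in → × $0.313 = $1,443.15; + 4 × $20.66 standing = $1,525.79
Difference = |$714.33 − $1,525.79| = $811.46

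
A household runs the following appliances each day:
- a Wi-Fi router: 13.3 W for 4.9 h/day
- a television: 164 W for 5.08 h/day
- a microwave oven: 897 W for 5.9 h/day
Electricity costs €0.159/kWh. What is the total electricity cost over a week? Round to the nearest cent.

€6.89

Wi-Fi router: 13.3 W × 4.9 h × 7 d = 456 Wh = 0.4562 kWh
television: 164 W × 5.08 h × 7 d = 5,832 Wh = 5.832 kWh
microwave oven: 897 W × 5.9 h × 7 d = 37,046 Wh = 37.05 kWh
Total energy = 0.4562 + 5.832 + 37.05 = 43.33 kWh
Cost = 43.33 kWh × €0.159 = €6.89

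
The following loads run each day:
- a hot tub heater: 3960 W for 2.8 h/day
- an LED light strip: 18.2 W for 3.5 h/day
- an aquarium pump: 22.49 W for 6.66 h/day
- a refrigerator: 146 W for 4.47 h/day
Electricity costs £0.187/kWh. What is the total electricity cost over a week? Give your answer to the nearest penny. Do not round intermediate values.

£15.65

hot tub heater: 3960 W × 2.8 h × 7 d = 77,616 Wh = 77.62 kWh
LED light strip: 18.2 W × 3.5 h × 7 d = 446 Wh = 0.4459 kWh
aquarium pump: 22.49 W × 6.66 h × 7 d = 1,048 Wh = 1.048 kWh
refrigerator: 146 W × 4.47 h × 7 d = 4,568 Wh = 4.568 kWh
Total energy = 77.62 + 0.4459 + 1.048 + 4.568 = 83.68 kWh
Cost = 83.68 kWh × £0.187 = £15.65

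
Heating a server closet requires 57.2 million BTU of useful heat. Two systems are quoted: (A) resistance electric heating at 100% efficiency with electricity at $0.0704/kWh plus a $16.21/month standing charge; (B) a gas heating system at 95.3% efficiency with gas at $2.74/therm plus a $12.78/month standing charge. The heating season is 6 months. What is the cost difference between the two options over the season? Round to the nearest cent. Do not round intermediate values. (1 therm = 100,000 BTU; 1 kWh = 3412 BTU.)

$443.78

Heat load = 57.2 × 10⁶ BTU = 57,200,000 BTU
Gas: input = 57,200,000 / 0.953 = 60,020,986 BTU = 600.2 therm → 600.2 × $2.74 = $1,644.58; + 6 × $12.78 standing = $1,721.26
Electric: 57,200,000 BTU / 3412 = 16,760 kWh → × $0.0704 = $1,180.21; + 6 × $16.21 standing = $1,277.47
Difference = |$1,721.26 − $1,277.47| = $443.78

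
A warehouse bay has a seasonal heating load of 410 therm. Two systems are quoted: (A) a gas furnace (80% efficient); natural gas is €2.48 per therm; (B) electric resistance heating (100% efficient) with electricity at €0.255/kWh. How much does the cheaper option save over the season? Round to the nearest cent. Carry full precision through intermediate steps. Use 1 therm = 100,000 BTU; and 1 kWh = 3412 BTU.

€1793.19

Heat load = 410 therm × 100,000 = 41,000,000 BTU
Gas: input = 41,000,000 / 0.80 = 51,250,000 BTU = 512.5 therm → 512.5 × €2.48 = €1,271.00
Electric: 41,000,000 BTU / 3412 = 12,020 kWh → × €0.255 = €3,064.19
Difference = |€1,271.00 − €3,064.19| = €1,793.19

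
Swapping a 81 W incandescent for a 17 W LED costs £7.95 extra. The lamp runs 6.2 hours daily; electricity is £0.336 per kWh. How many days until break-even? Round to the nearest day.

60 days

Power saved = 81 − 17 = 64 W
Daily energy saved = 64 W × 6.2 h = 396.8 Wh = 0.3968 kWh
Daily savings = 0.3968 × £0.336 = £0.1333
Payback = £7.95 / £0.1333 per day = 59.63 days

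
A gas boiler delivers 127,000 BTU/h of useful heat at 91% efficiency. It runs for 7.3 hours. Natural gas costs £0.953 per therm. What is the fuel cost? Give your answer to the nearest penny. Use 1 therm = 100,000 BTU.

£9.71

Heat delivered = 127,000 BTU/h × 7.3 h = 927,100 BTU
Gas input = 927,100 / 0.91 = 1,018,791 BTU
= 1,018,791 / 100,000 = 10.19 therm
Cost = 10.19 × £0.953/therm = £9.71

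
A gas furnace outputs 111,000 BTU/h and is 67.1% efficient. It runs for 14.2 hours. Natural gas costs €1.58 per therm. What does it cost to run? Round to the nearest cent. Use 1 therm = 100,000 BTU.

€37.11

Heat delivered = 111,000 BTU/h × 14.2 h = 1,576,200 BTU
Gas input = 1,576,200 / 0.671 = 2,349,031 BTU
= 2,349,031 / 100,000 = 23.49 therm
Cost = 23.49 × €1.58/therm = €37.11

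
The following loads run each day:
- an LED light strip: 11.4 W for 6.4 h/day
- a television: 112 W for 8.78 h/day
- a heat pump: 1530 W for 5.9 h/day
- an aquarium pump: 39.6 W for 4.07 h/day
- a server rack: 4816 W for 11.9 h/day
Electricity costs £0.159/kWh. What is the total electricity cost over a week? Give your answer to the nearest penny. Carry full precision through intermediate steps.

£75.19

LED light strip: 11.4 W × 6.4 h × 7 d = 511 Wh = 0.5107 kWh
television: 112 W × 8.78 h × 7 d = 6,884 Wh = 6.884 kWh
heat pump: 1530 W × 5.9 h × 7 d = 63,189 Wh = 63.19 kWh
aquarium pump: 39.6 W × 4.07 h × 7 d = 1,128 Wh = 1.128 kWh
server rack: 4816 W × 11.9 h × 7 d = 401,173 Wh = 401.2 kWh
Total energy = 0.5107 + 6.884 + 63.19 + 1.128 + 401.2 = 472.9 kWh
Cost = 472.9 kWh × £0.159 = £75.19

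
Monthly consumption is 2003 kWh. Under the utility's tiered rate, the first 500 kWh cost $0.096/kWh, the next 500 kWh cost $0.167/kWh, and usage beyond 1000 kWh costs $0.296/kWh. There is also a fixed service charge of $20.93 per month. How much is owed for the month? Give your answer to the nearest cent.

First 500 kWh × $0.096 = $48.00
Next 500 kWh × $0.167 = $83.50
Remaining 1003 kWh × $0.296 = $296.89
Energy charge = $428.39; + service $20.93 = $449.32

$449.32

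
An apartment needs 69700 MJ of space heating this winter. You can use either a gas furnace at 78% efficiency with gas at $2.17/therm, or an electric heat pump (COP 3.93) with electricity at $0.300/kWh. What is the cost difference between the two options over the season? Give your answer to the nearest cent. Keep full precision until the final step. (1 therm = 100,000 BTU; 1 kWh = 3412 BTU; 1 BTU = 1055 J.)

$359.91

Heat load = 69700 MJ = 69,700,000,000 J / 1055 = 66,066,351 BTU
Gas: input = 66,066,351 / 0.78 = 84,700,450 BTU = 847 therm → 847 × $2.17 = $1,838.00
Heat pump: 66,066,351 BTU / 3412 = 19,360 kWh heat; / 3.93 = 4,927 kWh in → × $0.300 = $1,478.09
Difference = |$1,838.00 − $1,478.09| = $359.91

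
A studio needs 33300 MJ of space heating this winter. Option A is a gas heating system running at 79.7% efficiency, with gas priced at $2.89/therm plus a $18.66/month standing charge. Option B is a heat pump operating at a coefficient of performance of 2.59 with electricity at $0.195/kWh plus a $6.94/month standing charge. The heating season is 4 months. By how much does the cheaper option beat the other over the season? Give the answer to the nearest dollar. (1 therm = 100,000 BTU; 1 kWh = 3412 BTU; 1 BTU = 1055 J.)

$495

Heat load = 33300 MJ = 33,300,000,000 J / 1055 = 31,563,981 BTU
Gas: input = 31,563,981 / 0.797 = 39,603,489 BTU = 396 therm → 396 × $2.89 = $1,144.54; + 4 × $18.66 standing = $1,219.18
Heat pump: 31,563,981 BTU / 3412 = 9,251 kWh heat; / 2.59 = 3,572 kWh in → × $0.195 = $696.49; + 4 × $6.94 standing = $724.25
Difference = |$1,219.18 − $724.25| = $494.93 ≈ $495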